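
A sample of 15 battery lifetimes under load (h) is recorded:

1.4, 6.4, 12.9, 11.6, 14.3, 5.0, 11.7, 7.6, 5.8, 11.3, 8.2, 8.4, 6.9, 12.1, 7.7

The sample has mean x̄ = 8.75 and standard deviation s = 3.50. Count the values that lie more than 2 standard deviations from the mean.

1

Cutoffs: x̄ ± 2s = [1.75, 15.75].
Outside the cutoffs: 1.4.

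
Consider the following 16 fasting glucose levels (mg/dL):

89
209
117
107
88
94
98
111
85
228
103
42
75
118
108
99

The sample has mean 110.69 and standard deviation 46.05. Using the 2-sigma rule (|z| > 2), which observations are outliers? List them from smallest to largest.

209, 228

Cutoffs at x̄ ± 2s: 110.69 ± 2·46.05 = [18.59, 202.79].
209: z = 2.13, |z| > 2 → outlier.
228: z = 2.55, |z| > 2 → outlier.
Every other value lies within [18.59, 202.79].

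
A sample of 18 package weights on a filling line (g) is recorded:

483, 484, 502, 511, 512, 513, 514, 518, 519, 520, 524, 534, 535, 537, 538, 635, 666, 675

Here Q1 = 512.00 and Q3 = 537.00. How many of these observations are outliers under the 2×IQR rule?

3

IQR = 25.00; fences at 512.00 − 50.00 = 462.00 and 537.00 + 50.00 = 587.00.
Outside the cutoffs: 635, 666, 675.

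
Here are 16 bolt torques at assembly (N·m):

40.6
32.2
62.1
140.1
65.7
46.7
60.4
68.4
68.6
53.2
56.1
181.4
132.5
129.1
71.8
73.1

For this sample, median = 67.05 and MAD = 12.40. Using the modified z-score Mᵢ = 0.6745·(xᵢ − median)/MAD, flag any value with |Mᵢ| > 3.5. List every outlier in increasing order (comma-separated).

|Mᵢ| > 3.5 ⇔ |xᵢ − 67.05| > 3.5·12.40/0.6745 = 64.34.
So outliers lie outside [2.71, 131.39].
132.5: M = 3.56 → outlier.
140.1: M = 3.97 → outlier.
181.4: M = 6.22 → outlier.

132.5, 140.1, 181.4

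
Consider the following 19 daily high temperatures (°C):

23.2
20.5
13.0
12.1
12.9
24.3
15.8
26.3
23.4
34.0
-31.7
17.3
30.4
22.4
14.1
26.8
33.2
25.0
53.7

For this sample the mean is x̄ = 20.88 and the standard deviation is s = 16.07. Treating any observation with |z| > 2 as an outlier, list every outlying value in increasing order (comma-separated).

-31.7, 53.7

Cutoffs at x̄ ± 2s: 20.88 ± 2·16.07 = [-11.26, 53.02].
-31.7: z = -3.27, |z| > 2 → outlier.
53.7: z = 2.04, |z| > 2 → outlier.
Every other value lies within [-11.26, 53.02].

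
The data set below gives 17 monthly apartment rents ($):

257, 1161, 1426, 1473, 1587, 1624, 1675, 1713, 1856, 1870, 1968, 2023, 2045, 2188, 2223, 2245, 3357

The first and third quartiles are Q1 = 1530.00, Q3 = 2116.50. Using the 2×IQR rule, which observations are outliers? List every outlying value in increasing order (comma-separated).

257, 3357

IQR = Q3 − Q1 = 2116.50 − 1530.00 = 586.50.
Lower fence = Q1 − 2·IQR = 1530.00 − 1173.00 = 357.00.
Upper fence = Q3 + 2·IQR = 2116.50 + 1173.00 = 3289.50.
257 < 357.00 → outlier.
3357 > 3289.50 → outlier.
All remaining values lie within [357.00, 3289.50].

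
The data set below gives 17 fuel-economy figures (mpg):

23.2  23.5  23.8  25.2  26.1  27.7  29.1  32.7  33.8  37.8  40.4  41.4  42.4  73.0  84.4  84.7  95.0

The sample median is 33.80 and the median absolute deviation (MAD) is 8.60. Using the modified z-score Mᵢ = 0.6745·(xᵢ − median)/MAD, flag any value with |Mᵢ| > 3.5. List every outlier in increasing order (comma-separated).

|Mᵢ| > 3.5 ⇔ |xᵢ − 33.80| > 3.5·8.60/0.6745 = 44.63.
So outliers lie outside [-10.83, 78.43].
84.4: M = 3.97 → outlier.
84.7: M = 3.99 → outlier.
95.0: M = 4.80 → outlier.

84.4, 84.7, 95.0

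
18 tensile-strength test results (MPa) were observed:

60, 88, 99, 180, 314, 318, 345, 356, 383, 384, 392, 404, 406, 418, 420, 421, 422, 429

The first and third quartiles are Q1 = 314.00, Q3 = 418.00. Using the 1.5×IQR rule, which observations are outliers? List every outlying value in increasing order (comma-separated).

60, 88, 99

IQR = Q3 − Q1 = 418.00 − 314.00 = 104.00.
Lower fence = Q1 − 1.5·IQR = 314.00 − 156.00 = 158.00.
Upper fence = Q3 + 1.5·IQR = 418.00 + 156.00 = 574.00.
60 < 158.00 → outlier.
88 < 158.00 → outlier.
99 < 158.00 → outlier.
All remaining values lie within [158.00, 574.00].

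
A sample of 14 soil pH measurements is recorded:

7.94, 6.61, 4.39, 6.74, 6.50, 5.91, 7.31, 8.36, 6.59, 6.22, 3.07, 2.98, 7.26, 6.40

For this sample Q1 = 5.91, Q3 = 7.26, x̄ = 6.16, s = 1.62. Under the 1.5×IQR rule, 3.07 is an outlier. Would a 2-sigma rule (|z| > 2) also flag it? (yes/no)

z = (3.07 − 6.16) / 1.62 = -1.91.
|z| = 1.91 ≤ 2.

no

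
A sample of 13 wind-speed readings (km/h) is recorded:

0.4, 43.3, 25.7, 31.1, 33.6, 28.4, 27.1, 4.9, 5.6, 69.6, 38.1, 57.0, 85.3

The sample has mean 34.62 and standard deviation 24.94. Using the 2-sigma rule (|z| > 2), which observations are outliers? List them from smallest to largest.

Cutoffs at x̄ ± 2s: 34.62 ± 2·24.94 = [-15.26, 84.50].
85.3: z = 2.03, |z| > 2 → outlier.
Every other value lies within [-15.26, 84.50].

85.3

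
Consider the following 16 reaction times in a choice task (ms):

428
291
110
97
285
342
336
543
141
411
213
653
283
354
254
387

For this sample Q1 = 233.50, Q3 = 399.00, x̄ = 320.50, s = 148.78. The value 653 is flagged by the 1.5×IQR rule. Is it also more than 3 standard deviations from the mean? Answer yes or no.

no

z = (653 − 320.50) / 148.78 = 2.23.
|z| = 2.23 ≤ 3.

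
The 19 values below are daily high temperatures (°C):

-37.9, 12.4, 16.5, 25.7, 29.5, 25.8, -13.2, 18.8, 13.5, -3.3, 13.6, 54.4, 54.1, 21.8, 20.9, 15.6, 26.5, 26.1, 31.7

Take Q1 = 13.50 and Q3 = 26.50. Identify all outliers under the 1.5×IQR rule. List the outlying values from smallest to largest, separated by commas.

IQR = Q3 − Q1 = 26.50 − 13.50 = 13.00.
Lower fence = Q1 − 1.5·IQR = 13.50 − 19.50 = -6.00.
Upper fence = Q3 + 1.5·IQR = 26.50 + 19.50 = 46.00.
-37.9 < -6.00 → outlier.
-13.2 < -6.00 → outlier.
54.1 > 46.00 → outlier.
54.4 > 46.00 → outlier.
All remaining values lie within [-6.00, 46.00].

-37.9, -13.2, 54.1, 54.4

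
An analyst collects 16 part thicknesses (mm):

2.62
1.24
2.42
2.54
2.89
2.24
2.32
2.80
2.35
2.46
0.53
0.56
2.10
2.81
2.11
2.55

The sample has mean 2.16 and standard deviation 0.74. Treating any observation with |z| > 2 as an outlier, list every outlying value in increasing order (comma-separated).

0.53, 0.56

Cutoffs at x̄ ± 2s: 2.16 ± 2·0.74 = [0.68, 3.64].
0.53: z = -2.20, |z| > 2 → outlier.
0.56: z = -2.16, |z| > 2 → outlier.
Every other value lies within [0.68, 3.64].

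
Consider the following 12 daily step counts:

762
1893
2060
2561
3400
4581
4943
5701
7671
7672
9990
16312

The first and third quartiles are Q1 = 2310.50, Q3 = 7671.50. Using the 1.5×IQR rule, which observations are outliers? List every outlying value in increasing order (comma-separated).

16312

IQR = Q3 − Q1 = 7671.50 − 2310.50 = 5361.00.
Lower fence = Q1 − 1.5·IQR = 2310.50 − 8041.50 = -5731.00.
Upper fence = Q3 + 1.5·IQR = 7671.50 + 8041.50 = 15713.00.
16312 > 15713.00 → outlier.
All remaining values lie within [-5731.00, 15713.00].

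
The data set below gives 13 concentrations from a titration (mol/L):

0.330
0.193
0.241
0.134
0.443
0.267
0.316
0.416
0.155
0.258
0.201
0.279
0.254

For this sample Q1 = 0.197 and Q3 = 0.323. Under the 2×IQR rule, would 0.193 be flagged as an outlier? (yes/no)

IQR = Q3 − Q1 = 0.323 − 0.197 = 0.126.
Lower fence = Q1 − 2·IQR = 0.197 − 0.252 = -0.055.
Upper fence = Q3 + 2·IQR = 0.323 + 0.252 = 0.575.
0.193 lies within [-0.055, 0.575].

no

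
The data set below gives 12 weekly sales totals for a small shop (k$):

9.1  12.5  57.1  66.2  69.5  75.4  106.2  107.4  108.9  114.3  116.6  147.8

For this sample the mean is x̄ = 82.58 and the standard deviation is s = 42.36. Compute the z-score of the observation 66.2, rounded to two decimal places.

-0.39

z = (66.2 − 82.58) / 42.36 = -0.39.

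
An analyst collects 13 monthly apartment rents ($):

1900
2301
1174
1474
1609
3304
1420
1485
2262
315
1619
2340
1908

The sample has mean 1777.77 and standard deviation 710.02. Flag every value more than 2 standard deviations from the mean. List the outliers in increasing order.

315, 3304

Cutoffs at x̄ ± 2s: 1777.77 ± 2·710.02 = [357.73, 3197.81].
315: z = -2.06, |z| > 2 → outlier.
3304: z = 2.15, |z| > 2 → outlier.
Every other value lies within [357.73, 3197.81].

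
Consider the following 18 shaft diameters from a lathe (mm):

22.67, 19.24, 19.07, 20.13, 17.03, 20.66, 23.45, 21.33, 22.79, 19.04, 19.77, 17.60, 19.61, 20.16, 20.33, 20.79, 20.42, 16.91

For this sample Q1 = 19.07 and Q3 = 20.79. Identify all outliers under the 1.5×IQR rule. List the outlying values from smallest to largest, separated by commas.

23.45

IQR = Q3 − Q1 = 20.79 − 19.07 = 1.72.
Lower fence = Q1 − 1.5·IQR = 19.07 − 2.58 = 16.49.
Upper fence = Q3 + 1.5·IQR = 20.79 + 2.58 = 23.37.
23.45 > 23.37 → outlier.
All remaining values lie within [16.49, 23.37].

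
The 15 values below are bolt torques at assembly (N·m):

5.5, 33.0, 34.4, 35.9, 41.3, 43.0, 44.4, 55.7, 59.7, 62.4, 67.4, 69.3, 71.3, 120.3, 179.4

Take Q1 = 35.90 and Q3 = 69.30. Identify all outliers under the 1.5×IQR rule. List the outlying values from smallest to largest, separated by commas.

IQR = Q3 − Q1 = 69.30 − 35.90 = 33.40.
Lower fence = Q1 − 1.5·IQR = 35.90 − 50.10 = -14.20.
Upper fence = Q3 + 1.5·IQR = 69.30 + 50.10 = 119.40.
120.3 > 119.40 → outlier.
179.4 > 119.40 → outlier.
All remaining values lie within [-14.20, 119.40].

120.3, 179.4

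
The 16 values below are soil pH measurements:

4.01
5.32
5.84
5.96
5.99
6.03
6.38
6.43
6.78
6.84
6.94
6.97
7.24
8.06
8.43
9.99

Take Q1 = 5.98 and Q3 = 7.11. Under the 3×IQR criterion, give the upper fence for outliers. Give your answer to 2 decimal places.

IQR = Q3 − Q1 = 7.11 − 5.98 = 1.13.
Lower fence = Q1 − 3·IQR = 5.98 − 3.39 = 2.59.
Upper fence = Q3 + 3·IQR = 7.11 + 3.39 = 10.50.

10.50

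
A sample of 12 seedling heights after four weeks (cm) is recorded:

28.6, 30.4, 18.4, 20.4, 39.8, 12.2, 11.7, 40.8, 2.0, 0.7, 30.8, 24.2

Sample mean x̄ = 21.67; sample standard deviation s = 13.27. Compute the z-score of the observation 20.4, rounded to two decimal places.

z = (20.4 − 21.67) / 13.27 = -0.10.

-0.10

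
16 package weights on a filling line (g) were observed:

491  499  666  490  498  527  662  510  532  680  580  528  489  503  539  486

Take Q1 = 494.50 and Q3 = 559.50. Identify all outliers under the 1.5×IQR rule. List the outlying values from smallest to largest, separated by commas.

662, 666, 680

IQR = Q3 − Q1 = 559.50 − 494.50 = 65.00.
Lower fence = Q1 − 1.5·IQR = 494.50 − 97.50 = 397.00.
Upper fence = Q3 + 1.5·IQR = 559.50 + 97.50 = 657.00.
662 > 657.00 → outlier.
666 > 657.00 → outlier.
680 > 657.00 → outlier.
All remaining values lie within [397.00, 657.00].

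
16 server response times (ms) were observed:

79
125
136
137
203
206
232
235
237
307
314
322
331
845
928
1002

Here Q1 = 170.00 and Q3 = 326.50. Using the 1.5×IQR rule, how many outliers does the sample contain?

IQR = 156.50; fences at 170.00 − 234.75 = -64.75 and 326.50 + 234.75 = 561.25.
Outside the cutoffs: 845, 928, 1002.

3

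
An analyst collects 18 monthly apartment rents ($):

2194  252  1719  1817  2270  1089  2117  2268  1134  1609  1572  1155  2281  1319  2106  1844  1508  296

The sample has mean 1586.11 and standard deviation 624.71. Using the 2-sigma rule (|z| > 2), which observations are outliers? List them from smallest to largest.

Cutoffs at x̄ ± 2s: 1586.11 ± 2·624.71 = [336.69, 2835.53].
252: z = -2.14, |z| > 2 → outlier.
296: z = -2.07, |z| > 2 → outlier.
Every other value lies within [336.69, 2835.53].

252, 296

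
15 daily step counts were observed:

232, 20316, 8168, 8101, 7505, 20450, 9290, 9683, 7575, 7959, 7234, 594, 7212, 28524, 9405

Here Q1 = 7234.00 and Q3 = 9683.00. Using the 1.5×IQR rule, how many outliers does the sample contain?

5

IQR = 2449.00; fences at 7234.00 − 3673.50 = 3560.50 and 9683.00 + 3673.50 = 13356.50.
Outside the cutoffs: 232, 594, 20316, 20450, 28524.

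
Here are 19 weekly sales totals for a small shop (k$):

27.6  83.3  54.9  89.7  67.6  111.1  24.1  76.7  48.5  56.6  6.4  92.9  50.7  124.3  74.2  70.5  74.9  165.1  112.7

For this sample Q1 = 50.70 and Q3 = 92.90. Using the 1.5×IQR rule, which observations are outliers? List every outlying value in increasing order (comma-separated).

165.1

IQR = Q3 − Q1 = 92.90 − 50.70 = 42.20.
Lower fence = Q1 − 1.5·IQR = 50.70 − 63.30 = -12.60.
Upper fence = Q3 + 1.5·IQR = 92.90 + 63.30 = 156.20.
165.1 > 156.20 → outlier.
All remaining values lie within [-12.60, 156.20].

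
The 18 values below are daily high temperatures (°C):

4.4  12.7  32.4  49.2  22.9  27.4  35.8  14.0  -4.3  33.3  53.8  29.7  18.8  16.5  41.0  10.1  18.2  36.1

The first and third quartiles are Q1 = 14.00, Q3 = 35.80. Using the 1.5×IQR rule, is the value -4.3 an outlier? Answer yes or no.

IQR = Q3 − Q1 = 35.80 − 14.00 = 21.80.
Lower fence = Q1 − 1.5·IQR = 14.00 − 32.70 = -18.70.
Upper fence = Q3 + 1.5·IQR = 35.80 + 32.70 = 68.50.
-4.3 lies within [-18.70, 68.50].

no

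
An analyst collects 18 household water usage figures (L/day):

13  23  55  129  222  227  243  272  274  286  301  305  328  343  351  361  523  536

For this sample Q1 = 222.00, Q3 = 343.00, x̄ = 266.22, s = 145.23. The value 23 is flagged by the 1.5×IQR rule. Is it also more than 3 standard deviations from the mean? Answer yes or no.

z = (23 − 266.22) / 145.23 = -1.67.
|z| = 1.67 ≤ 3.

no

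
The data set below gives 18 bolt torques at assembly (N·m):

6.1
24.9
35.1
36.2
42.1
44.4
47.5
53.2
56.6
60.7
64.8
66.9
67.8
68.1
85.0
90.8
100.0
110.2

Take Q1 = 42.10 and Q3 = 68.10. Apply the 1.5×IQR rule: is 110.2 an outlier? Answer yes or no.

IQR = Q3 − Q1 = 68.10 − 42.10 = 26.00.
Lower fence = Q1 − 1.5·IQR = 42.10 − 39.00 = 3.10.
Upper fence = Q3 + 1.5·IQR = 68.10 + 39.00 = 107.10.
110.2 lies above the upper fence.

yes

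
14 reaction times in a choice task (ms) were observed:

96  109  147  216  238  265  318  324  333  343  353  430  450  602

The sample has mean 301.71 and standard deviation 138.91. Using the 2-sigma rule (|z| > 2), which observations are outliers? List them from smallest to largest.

602

Cutoffs at x̄ ± 2s: 301.71 ± 2·138.91 = [23.89, 579.53].
602: z = 2.16, |z| > 2 → outlier.
Every other value lies within [23.89, 579.53].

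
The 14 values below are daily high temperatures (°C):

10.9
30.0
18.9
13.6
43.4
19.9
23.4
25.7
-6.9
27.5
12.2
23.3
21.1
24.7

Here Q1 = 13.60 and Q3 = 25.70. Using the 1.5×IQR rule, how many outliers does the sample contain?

IQR = 12.10; fences at 13.60 − 18.15 = -4.55 and 25.70 + 18.15 = 43.85.
Outside the cutoffs: -6.9.

1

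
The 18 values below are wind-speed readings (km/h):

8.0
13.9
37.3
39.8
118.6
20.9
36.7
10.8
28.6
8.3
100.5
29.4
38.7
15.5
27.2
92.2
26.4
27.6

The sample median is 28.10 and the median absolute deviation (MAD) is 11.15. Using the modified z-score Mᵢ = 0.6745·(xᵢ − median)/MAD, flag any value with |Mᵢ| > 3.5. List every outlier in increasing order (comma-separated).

92.2, 100.5, 118.6

|Mᵢ| > 3.5 ⇔ |xᵢ − 28.10| > 3.5·11.15/0.6745 = 57.86.
So outliers lie outside [-29.76, 85.96].
92.2: M = 3.88 → outlier.
100.5: M = 4.38 → outlier.
118.6: M = 5.47 → outlier.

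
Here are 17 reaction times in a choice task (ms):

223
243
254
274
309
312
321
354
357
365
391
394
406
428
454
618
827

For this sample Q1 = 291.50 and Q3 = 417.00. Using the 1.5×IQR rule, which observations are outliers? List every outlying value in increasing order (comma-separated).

618, 827

IQR = Q3 − Q1 = 417.00 − 291.50 = 125.50.
Lower fence = Q1 − 1.5·IQR = 291.50 − 188.25 = 103.25.
Upper fence = Q3 + 1.5·IQR = 417.00 + 188.25 = 605.25.
618 > 605.25 → outlier.
827 > 605.25 → outlier.
All remaining values lie within [103.25, 605.25].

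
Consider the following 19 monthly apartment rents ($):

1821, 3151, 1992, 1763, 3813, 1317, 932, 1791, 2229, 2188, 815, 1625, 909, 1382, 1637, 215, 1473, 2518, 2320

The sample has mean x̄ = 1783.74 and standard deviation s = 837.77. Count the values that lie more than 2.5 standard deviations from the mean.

Cutoffs: x̄ ± 2.5s = [-310.685, 3878.165].
Every value lies within the cutoffs.

0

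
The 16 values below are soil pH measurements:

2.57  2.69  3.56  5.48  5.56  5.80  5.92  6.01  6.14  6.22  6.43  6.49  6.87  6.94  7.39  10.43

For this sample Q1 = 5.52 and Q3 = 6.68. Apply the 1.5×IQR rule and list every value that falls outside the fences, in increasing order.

2.57, 2.69, 3.56, 10.43

IQR = Q3 − Q1 = 6.68 − 5.52 = 1.16.
Lower fence = Q1 − 1.5·IQR = 5.52 − 1.74 = 3.78.
Upper fence = Q3 + 1.5·IQR = 6.68 + 1.74 = 8.42.
2.57 < 3.78 → outlier.
2.69 < 3.78 → outlier.
3.56 < 3.78 → outlier.
10.43 > 8.42 → outlier.
All remaining values lie within [3.78, 8.42].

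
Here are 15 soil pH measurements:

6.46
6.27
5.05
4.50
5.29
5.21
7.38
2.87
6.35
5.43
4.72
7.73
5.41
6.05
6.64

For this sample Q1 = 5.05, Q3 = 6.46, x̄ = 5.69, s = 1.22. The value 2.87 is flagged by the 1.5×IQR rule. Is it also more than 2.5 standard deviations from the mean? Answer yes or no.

z = (2.87 − 5.69) / 1.22 = -2.31.
|z| = 2.31 ≤ 2.5.

no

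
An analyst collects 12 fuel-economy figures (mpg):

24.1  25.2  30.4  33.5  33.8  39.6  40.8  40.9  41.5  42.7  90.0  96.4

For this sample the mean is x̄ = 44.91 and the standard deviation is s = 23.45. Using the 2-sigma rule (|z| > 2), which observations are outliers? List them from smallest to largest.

96.4

Cutoffs at x̄ ± 2s: 44.91 ± 2·23.45 = [-1.99, 91.81].
96.4: z = 2.20, |z| > 2 → outlier.
Every other value lies within [-1.99, 91.81].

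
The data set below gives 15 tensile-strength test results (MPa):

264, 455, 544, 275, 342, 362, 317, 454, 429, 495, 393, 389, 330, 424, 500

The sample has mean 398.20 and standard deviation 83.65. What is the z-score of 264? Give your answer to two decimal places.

z = (264 − 398.20) / 83.65 = -1.60.

-1.60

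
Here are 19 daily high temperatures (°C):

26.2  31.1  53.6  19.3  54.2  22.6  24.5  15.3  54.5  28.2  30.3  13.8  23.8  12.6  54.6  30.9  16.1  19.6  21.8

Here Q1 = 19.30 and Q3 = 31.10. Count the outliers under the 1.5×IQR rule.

4

IQR = 11.80; fences at 19.30 − 17.70 = 1.60 and 31.10 + 17.70 = 48.80.
Outside the cutoffs: 53.6, 54.2, 54.5, 54.6.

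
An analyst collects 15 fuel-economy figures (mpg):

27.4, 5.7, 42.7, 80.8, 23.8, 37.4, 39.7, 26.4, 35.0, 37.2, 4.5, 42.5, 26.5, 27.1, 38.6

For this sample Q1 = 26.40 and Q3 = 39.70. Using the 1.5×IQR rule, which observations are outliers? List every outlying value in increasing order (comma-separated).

IQR = Q3 − Q1 = 39.70 − 26.40 = 13.30.
Lower fence = Q1 − 1.5·IQR = 26.40 − 19.95 = 6.45.
Upper fence = Q3 + 1.5·IQR = 39.70 + 19.95 = 59.65.
4.5 < 6.45 → outlier.
5.7 < 6.45 → outlier.
80.8 > 59.65 → outlier.
All remaining values lie within [6.45, 59.65].

4.5, 5.7, 80.8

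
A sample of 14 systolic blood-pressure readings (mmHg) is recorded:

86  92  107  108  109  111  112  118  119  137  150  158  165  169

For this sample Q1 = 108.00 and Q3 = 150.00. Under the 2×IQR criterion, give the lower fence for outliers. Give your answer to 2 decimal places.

IQR = Q3 − Q1 = 150.00 − 108.00 = 42.00.
Lower fence = Q1 − 2·IQR = 108.00 − 84.00 = 24.00.
Upper fence = Q3 + 2·IQR = 150.00 + 84.00 = 234.00.

24.00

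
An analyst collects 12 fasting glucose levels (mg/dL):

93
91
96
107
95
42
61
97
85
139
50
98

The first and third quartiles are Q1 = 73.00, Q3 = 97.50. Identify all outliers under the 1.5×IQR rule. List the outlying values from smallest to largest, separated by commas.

139

IQR = Q3 − Q1 = 97.50 − 73.00 = 24.50.
Lower fence = Q1 − 1.5·IQR = 73.00 − 36.75 = 36.25.
Upper fence = Q3 + 1.5·IQR = 97.50 + 36.75 = 134.25.
139 > 134.25 → outlier.
All remaining values lie within [36.25, 134.25].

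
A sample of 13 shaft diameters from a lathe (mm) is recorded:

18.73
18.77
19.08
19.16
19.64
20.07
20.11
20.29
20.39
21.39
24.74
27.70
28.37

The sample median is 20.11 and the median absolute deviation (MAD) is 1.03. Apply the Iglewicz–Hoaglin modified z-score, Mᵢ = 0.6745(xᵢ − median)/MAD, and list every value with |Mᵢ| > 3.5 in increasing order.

27.70, 28.37

|Mᵢ| > 3.5 ⇔ |xᵢ − 20.11| > 3.5·1.03/0.6745 = 5.34.
So outliers lie outside [14.77, 25.45].
27.70: M = 4.97 → outlier.
28.37: M = 5.41 → outlier.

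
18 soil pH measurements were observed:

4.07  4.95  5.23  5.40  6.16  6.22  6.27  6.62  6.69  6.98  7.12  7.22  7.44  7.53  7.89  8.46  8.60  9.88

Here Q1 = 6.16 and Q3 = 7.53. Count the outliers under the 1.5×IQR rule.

IQR = 1.37; fences at 6.16 − 2.055 = 4.105 and 7.53 + 2.055 = 9.585.
Outside the cutoffs: 4.07, 9.88.

2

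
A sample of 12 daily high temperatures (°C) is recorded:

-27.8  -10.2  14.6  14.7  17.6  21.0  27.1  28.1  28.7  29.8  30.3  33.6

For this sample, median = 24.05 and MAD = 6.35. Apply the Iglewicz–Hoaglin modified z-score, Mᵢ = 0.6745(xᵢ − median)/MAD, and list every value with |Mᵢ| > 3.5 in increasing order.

|Mᵢ| > 3.5 ⇔ |xᵢ − 24.05| > 3.5·6.35/0.6745 = 32.95.
So outliers lie outside [-8.90, 57.00].
-27.8: M = -5.51 → outlier.
-10.2: M = -3.64 → outlier.

-27.8, -10.2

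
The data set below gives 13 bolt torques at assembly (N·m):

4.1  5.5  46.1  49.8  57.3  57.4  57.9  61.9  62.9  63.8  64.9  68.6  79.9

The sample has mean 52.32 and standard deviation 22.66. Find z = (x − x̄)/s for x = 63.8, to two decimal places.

z = (63.8 − 52.32) / 22.66 = 0.51.

0.51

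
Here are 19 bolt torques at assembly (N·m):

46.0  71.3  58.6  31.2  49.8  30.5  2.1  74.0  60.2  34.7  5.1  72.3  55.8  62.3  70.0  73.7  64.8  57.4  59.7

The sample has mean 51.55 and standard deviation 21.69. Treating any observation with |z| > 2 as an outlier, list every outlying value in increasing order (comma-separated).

Cutoffs at x̄ ± 2s: 51.55 ± 2·21.69 = [8.17, 94.93].
2.1: z = -2.28, |z| > 2 → outlier.
5.1: z = -2.14, |z| > 2 → outlier.
Every other value lies within [8.17, 94.93].

2.1, 5.1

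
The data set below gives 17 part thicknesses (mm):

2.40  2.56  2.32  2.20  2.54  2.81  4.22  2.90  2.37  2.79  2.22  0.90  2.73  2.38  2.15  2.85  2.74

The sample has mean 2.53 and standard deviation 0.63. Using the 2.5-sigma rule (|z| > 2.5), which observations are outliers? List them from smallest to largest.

Cutoffs at x̄ ± 2.5s: 2.53 ± 2.5·0.63 = [0.955, 4.105].
0.90: z = -2.59, |z| > 2.5 → outlier.
4.22: z = 2.68, |z| > 2.5 → outlier.
Every other value lies within [0.955, 4.105].

0.90, 4.22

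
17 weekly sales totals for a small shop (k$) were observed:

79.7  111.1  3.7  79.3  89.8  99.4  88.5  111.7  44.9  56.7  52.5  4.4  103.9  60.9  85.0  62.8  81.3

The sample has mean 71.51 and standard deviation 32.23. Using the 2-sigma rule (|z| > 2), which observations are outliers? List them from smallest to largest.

Cutoffs at x̄ ± 2s: 71.51 ± 2·32.23 = [7.05, 135.97].
3.7: z = -2.10, |z| > 2 → outlier.
4.4: z = -2.08, |z| > 2 → outlier.
Every other value lies within [7.05, 135.97].

3.7, 4.4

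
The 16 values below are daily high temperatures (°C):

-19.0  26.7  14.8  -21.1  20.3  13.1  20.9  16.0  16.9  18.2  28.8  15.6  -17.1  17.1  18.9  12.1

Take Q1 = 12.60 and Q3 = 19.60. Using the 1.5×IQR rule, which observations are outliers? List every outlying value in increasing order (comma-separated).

-21.1, -19.0, -17.1

IQR = Q3 − Q1 = 19.60 − 12.60 = 7.00.
Lower fence = Q1 − 1.5·IQR = 12.60 − 10.50 = 2.10.
Upper fence = Q3 + 1.5·IQR = 19.60 + 10.50 = 30.10.
-21.1 < 2.10 → outlier.
-19.0 < 2.10 → outlier.
-17.1 < 2.10 → outlier.
All remaining values lie within [2.10, 30.10].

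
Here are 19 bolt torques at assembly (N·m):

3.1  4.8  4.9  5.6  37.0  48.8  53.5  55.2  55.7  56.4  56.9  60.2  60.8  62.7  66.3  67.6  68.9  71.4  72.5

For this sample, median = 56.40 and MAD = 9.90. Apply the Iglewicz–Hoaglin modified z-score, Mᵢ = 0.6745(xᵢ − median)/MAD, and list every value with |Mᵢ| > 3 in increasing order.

|Mᵢ| > 3 ⇔ |xᵢ − 56.40| > 3·9.90/0.6745 = 44.03.
So outliers lie outside [12.37, 100.43].
3.1: M = -3.63 → outlier.
4.8: M = -3.52 → outlier.
4.9: M = -3.51 → outlier.
5.6: M = -3.46 → outlier.

3.1, 4.8, 4.9, 5.6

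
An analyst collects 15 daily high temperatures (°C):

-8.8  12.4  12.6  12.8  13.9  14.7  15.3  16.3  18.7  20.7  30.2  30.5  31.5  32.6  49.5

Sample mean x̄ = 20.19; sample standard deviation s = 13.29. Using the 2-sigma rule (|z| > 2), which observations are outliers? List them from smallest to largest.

Cutoffs at x̄ ± 2s: 20.19 ± 2·13.29 = [-6.39, 46.77].
-8.8: z = -2.18, |z| > 2 → outlier.
49.5: z = 2.21, |z| > 2 → outlier.
Every other value lies within [-6.39, 46.77].

-8.8, 49.5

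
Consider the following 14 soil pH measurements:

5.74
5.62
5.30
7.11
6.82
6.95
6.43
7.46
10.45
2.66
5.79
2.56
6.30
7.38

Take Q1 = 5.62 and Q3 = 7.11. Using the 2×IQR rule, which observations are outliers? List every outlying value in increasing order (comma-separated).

2.56, 10.45

IQR = Q3 − Q1 = 7.11 − 5.62 = 1.49.
Lower fence = Q1 − 2·IQR = 5.62 − 2.98 = 2.64.
Upper fence = Q3 + 2·IQR = 7.11 + 2.98 = 10.09.
2.56 < 2.64 → outlier.
10.45 > 10.09 → outlier.
All remaining values lie within [2.64, 10.09].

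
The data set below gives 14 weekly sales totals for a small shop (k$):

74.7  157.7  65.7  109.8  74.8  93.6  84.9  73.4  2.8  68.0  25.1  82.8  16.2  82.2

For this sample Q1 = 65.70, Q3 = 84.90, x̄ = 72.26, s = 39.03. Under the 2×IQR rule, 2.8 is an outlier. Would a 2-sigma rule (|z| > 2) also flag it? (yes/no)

z = (2.8 − 72.26) / 39.03 = -1.78.
|z| = 1.78 ≤ 2.

no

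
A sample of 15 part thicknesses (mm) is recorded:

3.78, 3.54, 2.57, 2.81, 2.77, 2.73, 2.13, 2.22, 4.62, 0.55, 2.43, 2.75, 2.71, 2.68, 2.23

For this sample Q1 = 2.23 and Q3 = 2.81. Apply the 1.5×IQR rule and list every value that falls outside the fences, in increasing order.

0.55, 3.78, 4.62

IQR = Q3 − Q1 = 2.81 − 2.23 = 0.58.
Lower fence = Q1 − 1.5·IQR = 2.23 − 0.87 = 1.36.
Upper fence = Q3 + 1.5·IQR = 2.81 + 0.87 = 3.68.
0.55 < 1.36 → outlier.
3.78 > 3.68 → outlier.
4.62 > 3.68 → outlier.
All remaining values lie within [1.36, 3.68].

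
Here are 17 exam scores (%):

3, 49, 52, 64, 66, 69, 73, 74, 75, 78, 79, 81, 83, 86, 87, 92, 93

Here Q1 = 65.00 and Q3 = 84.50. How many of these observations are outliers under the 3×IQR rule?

1

IQR = 19.50; fences at 65.00 − 58.50 = 6.50 and 84.50 + 58.50 = 143.00.
Outside the cutoffs: 3.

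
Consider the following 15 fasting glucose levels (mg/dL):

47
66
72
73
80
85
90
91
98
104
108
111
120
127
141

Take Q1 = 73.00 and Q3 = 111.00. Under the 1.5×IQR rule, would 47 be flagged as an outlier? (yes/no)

IQR = Q3 − Q1 = 111.00 − 73.00 = 38.00.
Lower fence = Q1 − 1.5·IQR = 73.00 − 57.00 = 16.00.
Upper fence = Q3 + 1.5·IQR = 111.00 + 57.00 = 168.00.
47 lies within [16.00, 168.00].

no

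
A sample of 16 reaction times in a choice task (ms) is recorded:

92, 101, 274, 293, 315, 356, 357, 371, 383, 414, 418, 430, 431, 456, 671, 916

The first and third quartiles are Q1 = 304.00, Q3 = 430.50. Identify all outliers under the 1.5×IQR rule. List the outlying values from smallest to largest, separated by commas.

92, 101, 671, 916

IQR = Q3 − Q1 = 430.50 − 304.00 = 126.50.
Lower fence = Q1 − 1.5·IQR = 304.00 − 189.75 = 114.25.
Upper fence = Q3 + 1.5·IQR = 430.50 + 189.75 = 620.25.
92 < 114.25 → outlier.
101 < 114.25 → outlier.
671 > 620.25 → outlier.
916 > 620.25 → outlier.
All remaining values lie within [114.25, 620.25].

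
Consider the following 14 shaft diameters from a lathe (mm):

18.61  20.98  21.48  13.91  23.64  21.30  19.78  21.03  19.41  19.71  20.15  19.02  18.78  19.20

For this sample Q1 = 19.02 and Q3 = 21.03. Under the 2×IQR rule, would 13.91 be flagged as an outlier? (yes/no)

IQR = Q3 − Q1 = 21.03 − 19.02 = 2.01.
Lower fence = Q1 − 2·IQR = 19.02 − 4.02 = 15.00.
Upper fence = Q3 + 2·IQR = 21.03 + 4.02 = 25.05.
13.91 lies below the lower fence.

yes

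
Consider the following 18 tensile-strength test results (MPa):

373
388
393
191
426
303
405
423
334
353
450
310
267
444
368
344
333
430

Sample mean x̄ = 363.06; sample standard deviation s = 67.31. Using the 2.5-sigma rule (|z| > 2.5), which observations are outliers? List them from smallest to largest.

191

Cutoffs at x̄ ± 2.5s: 363.06 ± 2.5·67.31 = [194.785, 531.335].
191: z = -2.56, |z| > 2.5 → outlier.
Every other value lies within [194.785, 531.335].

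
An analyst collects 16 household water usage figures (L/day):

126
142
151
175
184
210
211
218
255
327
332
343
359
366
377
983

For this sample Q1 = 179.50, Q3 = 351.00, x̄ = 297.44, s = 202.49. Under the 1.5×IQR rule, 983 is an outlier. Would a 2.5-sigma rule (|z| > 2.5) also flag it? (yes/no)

yes

z = (983 − 297.44) / 202.49 = 3.39.
|z| = 3.39 > 2.5.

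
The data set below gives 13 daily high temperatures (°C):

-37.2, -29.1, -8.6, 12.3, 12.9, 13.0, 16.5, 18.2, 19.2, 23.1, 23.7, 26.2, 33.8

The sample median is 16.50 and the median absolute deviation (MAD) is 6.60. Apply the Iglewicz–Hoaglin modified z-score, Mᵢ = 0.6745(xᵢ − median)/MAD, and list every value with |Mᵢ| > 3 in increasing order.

|Mᵢ| > 3 ⇔ |xᵢ − 16.50| > 3·6.60/0.6745 = 29.36.
So outliers lie outside [-12.86, 45.86].
-37.2: M = -5.49 → outlier.
-29.1: M = -4.66 → outlier.

-37.2, -29.1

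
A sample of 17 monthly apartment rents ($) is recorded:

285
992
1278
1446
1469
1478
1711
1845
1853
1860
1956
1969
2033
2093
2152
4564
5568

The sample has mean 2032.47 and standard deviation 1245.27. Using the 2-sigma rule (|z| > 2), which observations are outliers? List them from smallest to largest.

Cutoffs at x̄ ± 2s: 2032.47 ± 2·1245.27 = [-458.07, 4523.01].
4564: z = 2.03, |z| > 2 → outlier.
5568: z = 2.84, |z| > 2 → outlier.
Every other value lies within [-458.07, 4523.01].

4564, 5568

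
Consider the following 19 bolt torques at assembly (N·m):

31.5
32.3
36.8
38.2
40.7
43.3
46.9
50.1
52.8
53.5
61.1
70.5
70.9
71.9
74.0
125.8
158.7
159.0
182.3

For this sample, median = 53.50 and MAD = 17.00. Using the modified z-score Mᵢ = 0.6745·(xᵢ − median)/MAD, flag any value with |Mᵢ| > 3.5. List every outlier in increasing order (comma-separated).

|Mᵢ| > 3.5 ⇔ |xᵢ − 53.50| > 3.5·17.00/0.6745 = 88.21.
So outliers lie outside [-34.71, 141.71].
158.7: M = 4.17 → outlier.
159.0: M = 4.19 → outlier.
182.3: M = 5.11 → outlier.

158.7, 159.0, 182.3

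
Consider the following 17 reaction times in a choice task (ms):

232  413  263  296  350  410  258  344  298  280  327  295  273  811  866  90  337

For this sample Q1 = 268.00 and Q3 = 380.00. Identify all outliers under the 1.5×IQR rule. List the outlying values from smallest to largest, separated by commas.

IQR = Q3 − Q1 = 380.00 − 268.00 = 112.00.
Lower fence = Q1 − 1.5·IQR = 268.00 − 168.00 = 100.00.
Upper fence = Q3 + 1.5·IQR = 380.00 + 168.00 = 548.00.
90 < 100.00 → outlier.
811 > 548.00 → outlier.
866 > 548.00 → outlier.
All remaining values lie within [100.00, 548.00].

90, 811, 866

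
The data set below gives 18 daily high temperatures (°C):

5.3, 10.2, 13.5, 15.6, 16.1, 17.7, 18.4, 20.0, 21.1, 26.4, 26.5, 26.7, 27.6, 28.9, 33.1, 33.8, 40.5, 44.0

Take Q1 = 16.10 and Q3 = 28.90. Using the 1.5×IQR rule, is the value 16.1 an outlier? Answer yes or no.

IQR = Q3 − Q1 = 28.90 − 16.10 = 12.80.
Lower fence = Q1 − 1.5·IQR = 16.10 − 19.20 = -3.10.
Upper fence = Q3 + 1.5·IQR = 28.90 + 19.20 = 48.10.
16.1 lies within [-3.10, 48.10].

no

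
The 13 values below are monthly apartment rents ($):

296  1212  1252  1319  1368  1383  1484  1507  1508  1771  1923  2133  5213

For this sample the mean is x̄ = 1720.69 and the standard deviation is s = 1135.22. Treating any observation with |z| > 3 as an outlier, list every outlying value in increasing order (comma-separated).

Cutoffs at x̄ ± 3s: 1720.69 ± 3·1135.22 = [-1684.97, 5126.35].
5213: z = 3.08, |z| > 3 → outlier.
Every other value lies within [-1684.97, 5126.35].

5213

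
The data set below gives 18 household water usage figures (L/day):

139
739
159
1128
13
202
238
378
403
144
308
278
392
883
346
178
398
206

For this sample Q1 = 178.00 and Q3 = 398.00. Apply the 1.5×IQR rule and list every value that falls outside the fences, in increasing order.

IQR = Q3 − Q1 = 398.00 − 178.00 = 220.00.
Lower fence = Q1 − 1.5·IQR = 178.00 − 330.00 = -152.00.
Upper fence = Q3 + 1.5·IQR = 398.00 + 330.00 = 728.00.
739 > 728.00 → outlier.
883 > 728.00 → outlier.
1128 > 728.00 → outlier.
All remaining values lie within [-152.00, 728.00].

739, 883, 1128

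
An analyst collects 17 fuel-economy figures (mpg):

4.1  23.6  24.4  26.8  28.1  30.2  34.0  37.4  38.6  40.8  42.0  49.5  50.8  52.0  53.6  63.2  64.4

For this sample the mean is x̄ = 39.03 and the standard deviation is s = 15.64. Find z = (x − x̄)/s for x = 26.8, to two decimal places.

z = (26.8 − 39.03) / 15.64 = -0.78.

-0.78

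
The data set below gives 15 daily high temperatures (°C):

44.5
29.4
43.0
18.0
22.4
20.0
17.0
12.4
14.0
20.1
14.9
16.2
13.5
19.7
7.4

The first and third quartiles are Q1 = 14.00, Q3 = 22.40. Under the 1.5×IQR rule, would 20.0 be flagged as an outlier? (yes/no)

no

IQR = Q3 − Q1 = 22.40 − 14.00 = 8.40.
Lower fence = Q1 − 1.5·IQR = 14.00 − 12.60 = 1.40.
Upper fence = Q3 + 1.5·IQR = 22.40 + 12.60 = 35.00.
20.0 lies within [1.40, 35.00].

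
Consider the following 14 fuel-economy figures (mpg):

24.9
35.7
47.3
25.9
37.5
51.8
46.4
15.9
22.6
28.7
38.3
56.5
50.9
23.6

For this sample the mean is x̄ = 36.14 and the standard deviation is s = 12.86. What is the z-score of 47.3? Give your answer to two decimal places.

0.87

z = (47.3 − 36.14) / 12.86 = 0.87.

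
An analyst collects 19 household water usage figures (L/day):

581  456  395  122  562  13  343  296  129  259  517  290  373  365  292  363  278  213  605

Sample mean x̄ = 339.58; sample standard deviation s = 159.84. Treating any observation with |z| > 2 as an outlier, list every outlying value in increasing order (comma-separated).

Cutoffs at x̄ ± 2s: 339.58 ± 2·159.84 = [19.90, 659.26].
13: z = -2.04, |z| > 2 → outlier.
Every other value lies within [19.90, 659.26].

13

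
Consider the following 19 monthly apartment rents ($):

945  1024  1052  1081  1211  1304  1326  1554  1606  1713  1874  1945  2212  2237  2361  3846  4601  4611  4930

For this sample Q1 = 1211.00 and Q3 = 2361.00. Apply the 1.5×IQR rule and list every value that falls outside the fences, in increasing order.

IQR = Q3 − Q1 = 2361.00 − 1211.00 = 1150.00.
Lower fence = Q1 − 1.5·IQR = 1211.00 − 1725.00 = -514.00.
Upper fence = Q3 + 1.5·IQR = 2361.00 + 1725.00 = 4086.00.
4601 > 4086.00 → outlier.
4611 > 4086.00 → outlier.
4930 > 4086.00 → outlier.
All remaining values lie within [-514.00, 4086.00].

4601, 4611, 4930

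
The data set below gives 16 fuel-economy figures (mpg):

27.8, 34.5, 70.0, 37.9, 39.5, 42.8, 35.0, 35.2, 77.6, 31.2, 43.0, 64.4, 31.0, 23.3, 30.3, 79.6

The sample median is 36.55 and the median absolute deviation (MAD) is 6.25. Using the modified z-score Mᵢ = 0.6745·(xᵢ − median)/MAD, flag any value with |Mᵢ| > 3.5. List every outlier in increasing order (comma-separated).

70.0, 77.6, 79.6

|Mᵢ| > 3.5 ⇔ |xᵢ − 36.55| > 3.5·6.25/0.6745 = 32.43.
So outliers lie outside [4.12, 68.98].
70.0: M = 3.61 → outlier.
77.6: M = 4.43 → outlier.
79.6: M = 4.65 → outlier.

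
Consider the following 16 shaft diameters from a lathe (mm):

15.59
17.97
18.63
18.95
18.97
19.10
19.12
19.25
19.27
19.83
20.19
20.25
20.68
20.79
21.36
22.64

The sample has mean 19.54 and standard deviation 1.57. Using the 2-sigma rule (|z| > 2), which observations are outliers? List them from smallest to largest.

Cutoffs at x̄ ± 2s: 19.54 ± 2·1.57 = [16.40, 22.68].
15.59: z = -2.52, |z| > 2 → outlier.
Every other value lies within [16.40, 22.68].

15.59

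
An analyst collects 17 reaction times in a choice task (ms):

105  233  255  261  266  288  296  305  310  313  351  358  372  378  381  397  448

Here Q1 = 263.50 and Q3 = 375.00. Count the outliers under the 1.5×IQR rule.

IQR = 111.50; fences at 263.50 − 167.25 = 96.25 and 375.00 + 167.25 = 542.25.
Every value lies within the cutoffs.

0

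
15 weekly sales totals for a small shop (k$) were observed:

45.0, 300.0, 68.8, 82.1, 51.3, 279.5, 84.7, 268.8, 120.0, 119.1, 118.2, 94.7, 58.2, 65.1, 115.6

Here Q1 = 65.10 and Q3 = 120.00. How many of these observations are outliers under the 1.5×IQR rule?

3

IQR = 54.90; fences at 65.10 − 82.35 = -17.25 and 120.00 + 82.35 = 202.35.
Outside the cutoffs: 268.8, 279.5, 300.0.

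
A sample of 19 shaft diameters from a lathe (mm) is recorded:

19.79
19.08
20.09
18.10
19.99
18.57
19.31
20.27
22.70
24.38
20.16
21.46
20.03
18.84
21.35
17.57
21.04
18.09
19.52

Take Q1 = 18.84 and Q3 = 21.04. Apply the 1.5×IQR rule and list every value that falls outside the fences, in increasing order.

IQR = Q3 − Q1 = 21.04 − 18.84 = 2.20.
Lower fence = Q1 − 1.5·IQR = 18.84 − 3.30 = 15.54.
Upper fence = Q3 + 1.5·IQR = 21.04 + 3.30 = 24.34.
24.38 > 24.34 → outlier.
All remaining values lie within [15.54, 24.34].

24.38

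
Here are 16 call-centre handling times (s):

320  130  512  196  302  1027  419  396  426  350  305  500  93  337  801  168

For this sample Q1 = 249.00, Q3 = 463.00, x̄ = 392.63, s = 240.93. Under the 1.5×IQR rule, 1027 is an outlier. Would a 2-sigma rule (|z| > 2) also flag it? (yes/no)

z = (1027 − 392.63) / 240.93 = 2.63.
|z| = 2.63 > 2.

yes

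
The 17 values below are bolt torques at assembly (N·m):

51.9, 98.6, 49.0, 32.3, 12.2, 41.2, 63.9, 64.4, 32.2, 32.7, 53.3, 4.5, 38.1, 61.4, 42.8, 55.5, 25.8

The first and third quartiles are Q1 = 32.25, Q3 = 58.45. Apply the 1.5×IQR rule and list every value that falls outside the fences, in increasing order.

IQR = Q3 − Q1 = 58.45 − 32.25 = 26.20.
Lower fence = Q1 − 1.5·IQR = 32.25 − 39.30 = -7.05.
Upper fence = Q3 + 1.5·IQR = 58.45 + 39.30 = 97.75.
98.6 > 97.75 → outlier.
All remaining values lie within [-7.05, 97.75].

98.6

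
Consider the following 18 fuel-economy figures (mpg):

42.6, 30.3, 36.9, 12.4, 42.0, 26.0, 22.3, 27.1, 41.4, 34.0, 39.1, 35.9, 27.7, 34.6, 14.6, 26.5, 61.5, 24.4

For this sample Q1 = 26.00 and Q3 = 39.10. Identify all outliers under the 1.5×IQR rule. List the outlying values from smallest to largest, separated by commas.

61.5

IQR = Q3 − Q1 = 39.10 − 26.00 = 13.10.
Lower fence = Q1 − 1.5·IQR = 26.00 − 19.65 = 6.35.
Upper fence = Q3 + 1.5·IQR = 39.10 + 19.65 = 58.75.
61.5 > 58.75 → outlier.
All remaining values lie within [6.35, 58.75].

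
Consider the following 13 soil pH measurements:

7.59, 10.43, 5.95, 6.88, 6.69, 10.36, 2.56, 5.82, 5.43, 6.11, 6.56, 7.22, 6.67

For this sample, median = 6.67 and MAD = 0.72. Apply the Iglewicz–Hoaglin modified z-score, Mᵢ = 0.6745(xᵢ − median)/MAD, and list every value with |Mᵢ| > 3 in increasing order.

|Mᵢ| > 3 ⇔ |xᵢ − 6.67| > 3·0.72/0.6745 = 3.20.
So outliers lie outside [3.47, 9.87].
2.56: M = -3.85 → outlier.
10.36: M = 3.46 → outlier.
10.43: M = 3.52 → outlier.

2.56, 10.36, 10.43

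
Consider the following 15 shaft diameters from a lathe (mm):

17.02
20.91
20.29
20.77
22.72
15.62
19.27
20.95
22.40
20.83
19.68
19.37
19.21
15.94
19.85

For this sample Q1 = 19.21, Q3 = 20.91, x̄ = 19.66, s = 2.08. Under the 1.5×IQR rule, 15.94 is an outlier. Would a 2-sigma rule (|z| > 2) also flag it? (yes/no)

no

z = (15.94 − 19.66) / 2.08 = -1.79.
|z| = 1.79 ≤ 2.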